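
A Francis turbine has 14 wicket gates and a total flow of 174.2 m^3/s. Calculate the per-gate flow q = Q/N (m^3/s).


q = 174.2 / 14 = 12.4429 m^3/s


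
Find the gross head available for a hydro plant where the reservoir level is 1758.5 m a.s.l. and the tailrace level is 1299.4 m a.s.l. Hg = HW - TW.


Hg = 1758.5 - 1299.4 = 459.1000 m


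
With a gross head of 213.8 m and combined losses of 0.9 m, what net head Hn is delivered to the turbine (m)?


Hn = 213.8 - 0.9 = 212.9000 m


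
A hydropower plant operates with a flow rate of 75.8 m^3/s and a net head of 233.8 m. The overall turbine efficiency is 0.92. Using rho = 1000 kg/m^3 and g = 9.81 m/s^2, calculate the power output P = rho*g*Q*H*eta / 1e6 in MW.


P = 1000 * 9.81 * 75.8 * 233.8 * 0.92 / 1e6 = 159.9450 MW


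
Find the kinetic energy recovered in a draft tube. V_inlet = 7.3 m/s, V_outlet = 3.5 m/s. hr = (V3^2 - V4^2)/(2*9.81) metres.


hr = (7.3^2 - 3.5^2) / (2*9.81) = 2.0917 m


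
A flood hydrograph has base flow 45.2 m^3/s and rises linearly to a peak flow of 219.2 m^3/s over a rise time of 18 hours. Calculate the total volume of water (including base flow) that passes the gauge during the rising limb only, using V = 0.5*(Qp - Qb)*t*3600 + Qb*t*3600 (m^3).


V = 0.5*(219.2 - 45.2)*18*3600 + 45.2*18*3600 = 8.5666e+06 m^3


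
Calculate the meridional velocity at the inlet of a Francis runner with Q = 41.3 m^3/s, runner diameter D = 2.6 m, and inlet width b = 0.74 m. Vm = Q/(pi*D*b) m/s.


Vm = 41.3 / (pi * 2.6 * 0.74) = 6.8327 m/s


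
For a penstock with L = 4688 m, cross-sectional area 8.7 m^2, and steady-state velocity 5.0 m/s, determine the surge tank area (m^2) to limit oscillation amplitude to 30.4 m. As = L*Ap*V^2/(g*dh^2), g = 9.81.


As = 4688 * 8.7 * 5.0^2 / (9.81 * 30.4^2) = 112.4684 m^2


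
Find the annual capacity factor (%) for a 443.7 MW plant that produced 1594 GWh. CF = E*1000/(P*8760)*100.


CF = 1594 * 1000 / (443.7 * 8760) * 100 = 41.0105 %


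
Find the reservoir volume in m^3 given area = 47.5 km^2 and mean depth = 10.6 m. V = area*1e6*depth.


V = 47.5 * 1e6 * 10.6 = 5.0350e+08 m^3


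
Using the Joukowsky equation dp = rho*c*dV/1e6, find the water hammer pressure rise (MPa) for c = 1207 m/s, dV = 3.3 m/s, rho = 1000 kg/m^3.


dp = 1000 * 1207 * 3.3 / 1e6 = 3.9831 MPa


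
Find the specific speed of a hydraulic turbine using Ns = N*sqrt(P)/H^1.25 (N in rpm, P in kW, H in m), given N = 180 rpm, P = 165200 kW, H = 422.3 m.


Ns = 180 * 165200^0.5 / 422.3^1.25 = 38.2165


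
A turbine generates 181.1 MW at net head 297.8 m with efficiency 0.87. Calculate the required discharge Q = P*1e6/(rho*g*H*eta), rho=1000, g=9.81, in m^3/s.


Q = 181.1 * 1e6 / (1000 * 9.81 * 297.8 * 0.87) = 71.2534 m^3/s


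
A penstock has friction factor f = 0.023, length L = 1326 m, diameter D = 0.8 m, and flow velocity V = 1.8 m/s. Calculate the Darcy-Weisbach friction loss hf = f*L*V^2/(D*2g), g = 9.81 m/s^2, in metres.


hf = 0.023 * 1326 * 1.8^2 / (0.8 * 2 * 9.81) = 6.2955 m


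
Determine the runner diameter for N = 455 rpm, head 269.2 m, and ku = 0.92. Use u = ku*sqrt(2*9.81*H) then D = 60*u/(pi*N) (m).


u = 0.92 * sqrt(2*9.81*269.2) = 66.8613 m/s
D = 60 * 66.8613 / (pi * 455) = 2.8065 m


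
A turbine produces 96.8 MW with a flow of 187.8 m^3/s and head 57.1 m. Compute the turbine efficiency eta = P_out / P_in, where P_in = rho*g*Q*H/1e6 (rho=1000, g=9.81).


P_in = 1000 * 9.81 * 187.8 * 57.1 / 1e6 = 105.1964 MW
eta = 96.8 / 105.1964 = 0.9202


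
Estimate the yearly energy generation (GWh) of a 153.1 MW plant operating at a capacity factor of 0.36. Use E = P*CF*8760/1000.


E = 153.1 * 0.36 * 8760 / 1000 = 482.8162 GWh


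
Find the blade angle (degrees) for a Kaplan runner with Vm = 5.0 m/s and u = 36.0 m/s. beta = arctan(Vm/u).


beta = arctan(5.0 / 36.0) = 7.9072 degrees


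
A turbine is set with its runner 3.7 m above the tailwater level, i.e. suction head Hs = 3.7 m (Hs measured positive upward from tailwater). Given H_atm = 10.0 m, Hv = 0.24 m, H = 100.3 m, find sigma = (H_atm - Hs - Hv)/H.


sigma = (10.0 - 3.7 - 0.24) / 100.3 = 0.0604


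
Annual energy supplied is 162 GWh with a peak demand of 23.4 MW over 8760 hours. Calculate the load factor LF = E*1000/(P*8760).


LF = 162 * 1000 / (23.4 * 8760) = 0.7903


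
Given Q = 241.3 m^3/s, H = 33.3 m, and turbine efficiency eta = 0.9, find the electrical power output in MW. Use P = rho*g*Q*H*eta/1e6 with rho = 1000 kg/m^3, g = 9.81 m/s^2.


P = 1000 * 9.81 * 241.3 * 33.3 * 0.9 / 1e6 = 70.9436 MW


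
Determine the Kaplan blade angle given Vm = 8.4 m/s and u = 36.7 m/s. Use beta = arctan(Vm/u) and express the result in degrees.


beta = arctan(8.4 / 36.7) = 12.8920 degrees


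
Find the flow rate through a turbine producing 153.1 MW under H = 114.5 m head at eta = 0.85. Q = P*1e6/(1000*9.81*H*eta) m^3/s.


Q = 153.1 * 1e6 / (1000 * 9.81 * 114.5 * 0.85) = 160.3547 m^3/s


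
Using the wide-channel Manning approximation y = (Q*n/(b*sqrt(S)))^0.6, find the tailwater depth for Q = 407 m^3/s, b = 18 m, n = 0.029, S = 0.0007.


y = (407 * 0.029 / (18 * 0.0007^0.5))^0.6 = 6.8628 m


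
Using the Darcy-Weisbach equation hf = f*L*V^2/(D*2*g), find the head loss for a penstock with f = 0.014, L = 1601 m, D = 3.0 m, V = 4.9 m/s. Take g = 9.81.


hf = 0.014 * 1601 * 4.9^2 / (3.0 * 2 * 9.81) = 9.1431 m


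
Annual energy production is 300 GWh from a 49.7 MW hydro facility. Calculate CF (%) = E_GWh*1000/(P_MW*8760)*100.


CF = 300 * 1000 / (49.7 * 8760) * 100 = 68.9066 %


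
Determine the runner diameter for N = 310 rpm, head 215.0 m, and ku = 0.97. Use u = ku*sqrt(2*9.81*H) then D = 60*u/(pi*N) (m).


u = 0.97 * sqrt(2*9.81*215.0) = 63.0000 m/s
D = 60 * 63.0000 / (pi * 310) = 3.8813 m


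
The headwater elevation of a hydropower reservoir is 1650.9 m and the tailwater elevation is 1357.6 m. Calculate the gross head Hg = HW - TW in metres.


Hg = 1650.9 - 1357.6 = 293.3000 m


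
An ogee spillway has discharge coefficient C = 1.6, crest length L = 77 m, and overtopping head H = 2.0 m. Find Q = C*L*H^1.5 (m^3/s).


Q = 1.6 * 77 * 2.0^1.5 = 348.4622 m^3/s


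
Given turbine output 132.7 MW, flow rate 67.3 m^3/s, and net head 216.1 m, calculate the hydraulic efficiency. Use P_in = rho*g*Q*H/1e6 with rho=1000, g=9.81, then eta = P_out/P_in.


P_in = 1000 * 9.81 * 67.3 * 216.1 / 1e6 = 142.6720 MW
eta = 132.7 / 142.6720 = 0.9301


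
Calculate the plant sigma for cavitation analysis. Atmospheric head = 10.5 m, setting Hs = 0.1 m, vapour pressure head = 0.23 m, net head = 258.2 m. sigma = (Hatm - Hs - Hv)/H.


sigma = (10.5 - 0.1 - 0.23) / 258.2 = 0.0394


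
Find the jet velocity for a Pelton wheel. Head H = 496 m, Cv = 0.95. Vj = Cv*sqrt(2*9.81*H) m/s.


Vj = 0.95 * sqrt(2*9.81*496) = 93.7160 m/s


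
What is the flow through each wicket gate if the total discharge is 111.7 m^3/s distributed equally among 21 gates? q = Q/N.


q = 111.7 / 21 = 5.3190 m^3/s


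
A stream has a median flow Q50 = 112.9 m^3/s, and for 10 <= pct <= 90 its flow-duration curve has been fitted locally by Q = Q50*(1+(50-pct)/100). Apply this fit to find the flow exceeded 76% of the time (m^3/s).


Q = 112.9 * (1 + (50 - 76)/100) = 83.5460 m^3/s


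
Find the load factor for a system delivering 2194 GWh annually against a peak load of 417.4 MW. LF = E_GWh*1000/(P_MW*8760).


LF = 2194 * 1000 / (417.4 * 8760) = 0.6000


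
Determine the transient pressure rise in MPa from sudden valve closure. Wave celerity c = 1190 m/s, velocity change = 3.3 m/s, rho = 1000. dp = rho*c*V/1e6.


dp = 1000 * 1190 * 3.3 / 1e6 = 3.9270 MPa


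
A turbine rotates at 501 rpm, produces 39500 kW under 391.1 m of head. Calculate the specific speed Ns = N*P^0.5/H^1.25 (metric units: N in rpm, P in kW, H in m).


Ns = 501 * 39500^0.5 / 391.1^1.25 = 57.2501


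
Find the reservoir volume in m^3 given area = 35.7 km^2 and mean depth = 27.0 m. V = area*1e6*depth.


V = 35.7 * 1e6 * 27.0 = 9.6390e+08 m^3


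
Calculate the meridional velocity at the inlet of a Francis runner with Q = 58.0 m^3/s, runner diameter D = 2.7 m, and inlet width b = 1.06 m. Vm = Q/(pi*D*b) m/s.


Vm = 58.0 / (pi * 2.7 * 1.06) = 6.4507 m/s


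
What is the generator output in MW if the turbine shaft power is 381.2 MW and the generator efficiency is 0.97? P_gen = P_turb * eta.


P_gen = 381.2 * 0.97 = 369.7640 MW


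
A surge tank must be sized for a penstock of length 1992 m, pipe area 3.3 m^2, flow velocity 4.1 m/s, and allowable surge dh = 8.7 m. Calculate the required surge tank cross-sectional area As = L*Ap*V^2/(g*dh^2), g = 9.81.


As = 1992 * 3.3 * 4.1^2 / (9.81 * 8.7^2) = 148.8207 m^2


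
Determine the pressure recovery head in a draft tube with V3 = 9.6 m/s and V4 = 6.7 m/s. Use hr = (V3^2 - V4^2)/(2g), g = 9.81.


hr = (9.6^2 - 6.7^2) / (2*9.81) = 2.4093 m


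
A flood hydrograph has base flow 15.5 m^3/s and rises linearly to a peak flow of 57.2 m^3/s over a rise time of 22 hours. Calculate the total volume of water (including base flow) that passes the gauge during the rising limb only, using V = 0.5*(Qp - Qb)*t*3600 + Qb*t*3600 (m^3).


V = 0.5*(57.2 - 15.5)*22*3600 + 15.5*22*3600 = 2.8789e+06 m^3


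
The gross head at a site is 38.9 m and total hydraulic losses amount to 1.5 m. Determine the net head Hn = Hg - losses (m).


Hn = 38.9 - 1.5 = 37.4000 m


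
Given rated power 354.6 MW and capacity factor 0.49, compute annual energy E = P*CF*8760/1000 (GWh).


E = 354.6 * 0.49 * 8760 / 1000 = 1522.0850 GWh


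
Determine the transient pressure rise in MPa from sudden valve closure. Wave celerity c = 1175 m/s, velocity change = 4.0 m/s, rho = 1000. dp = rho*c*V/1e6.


dp = 1000 * 1175 * 4.0 / 1e6 = 4.7000 MPa


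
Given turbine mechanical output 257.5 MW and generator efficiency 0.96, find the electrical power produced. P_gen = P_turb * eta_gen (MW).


P_gen = 257.5 * 0.96 = 247.2000 MW


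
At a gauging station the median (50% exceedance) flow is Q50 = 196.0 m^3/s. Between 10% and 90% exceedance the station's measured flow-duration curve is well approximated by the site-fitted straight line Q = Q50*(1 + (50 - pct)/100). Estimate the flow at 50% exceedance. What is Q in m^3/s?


Q = 196.0 * (1 + (50 - 50)/100) = 196.0000 m^3/s


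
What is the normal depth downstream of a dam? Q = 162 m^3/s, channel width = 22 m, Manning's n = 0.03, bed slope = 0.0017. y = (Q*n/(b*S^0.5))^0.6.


y = (162 * 0.03 / (22 * 0.0017^0.5))^0.6 = 2.7377 m


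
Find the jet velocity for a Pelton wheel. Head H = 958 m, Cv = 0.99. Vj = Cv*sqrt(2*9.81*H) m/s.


Vj = 0.99 * sqrt(2*9.81*958) = 135.7274 m/s


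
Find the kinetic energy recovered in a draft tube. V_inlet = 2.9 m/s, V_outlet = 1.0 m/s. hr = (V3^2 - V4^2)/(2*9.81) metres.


hr = (2.9^2 - 1.0^2) / (2*9.81) = 0.3777 m


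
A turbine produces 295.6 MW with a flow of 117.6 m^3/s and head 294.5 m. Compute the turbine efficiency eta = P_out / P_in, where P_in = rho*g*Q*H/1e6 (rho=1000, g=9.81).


P_in = 1000 * 9.81 * 117.6 * 294.5 / 1e6 = 339.7517 MW
eta = 295.6 / 339.7517 = 0.8700


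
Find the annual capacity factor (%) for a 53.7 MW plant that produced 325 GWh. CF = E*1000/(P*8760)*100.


CF = 325 * 1000 / (53.7 * 8760) * 100 = 69.0884 %


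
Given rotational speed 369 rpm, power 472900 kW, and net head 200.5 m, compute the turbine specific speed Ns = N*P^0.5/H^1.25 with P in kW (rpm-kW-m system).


Ns = 369 * 472900^0.5 / 200.5^1.25 = 336.3319


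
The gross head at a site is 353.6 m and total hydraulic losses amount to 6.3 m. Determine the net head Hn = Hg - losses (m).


Hn = 353.6 - 6.3 = 347.3000 m


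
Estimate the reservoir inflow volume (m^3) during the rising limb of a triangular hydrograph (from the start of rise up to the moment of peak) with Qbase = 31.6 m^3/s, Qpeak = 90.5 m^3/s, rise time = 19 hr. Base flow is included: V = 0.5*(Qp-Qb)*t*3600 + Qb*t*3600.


V = 0.5*(90.5 - 31.6)*19*3600 + 31.6*19*3600 = 4.1758e+06 m^3


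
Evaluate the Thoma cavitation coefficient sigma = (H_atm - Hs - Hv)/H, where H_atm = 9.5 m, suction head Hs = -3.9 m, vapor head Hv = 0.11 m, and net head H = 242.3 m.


sigma = (9.5 - (-3.9) - 0.11) / 242.3 = 0.0548


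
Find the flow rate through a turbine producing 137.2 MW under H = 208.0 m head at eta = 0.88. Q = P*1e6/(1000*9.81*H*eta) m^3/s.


Q = 137.2 * 1e6 / (1000 * 9.81 * 208.0 * 0.88) = 76.4080 m^3/s


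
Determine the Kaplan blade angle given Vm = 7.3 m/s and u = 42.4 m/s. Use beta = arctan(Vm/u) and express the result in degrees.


beta = arctan(7.3 / 42.4) = 9.7688 degrees


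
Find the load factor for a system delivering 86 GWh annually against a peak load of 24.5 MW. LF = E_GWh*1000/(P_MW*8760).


LF = 86 * 1000 / (24.5 * 8760) = 0.4007


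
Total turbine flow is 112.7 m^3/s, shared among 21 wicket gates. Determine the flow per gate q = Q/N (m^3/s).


q = 112.7 / 21 = 5.3667 m^3/s


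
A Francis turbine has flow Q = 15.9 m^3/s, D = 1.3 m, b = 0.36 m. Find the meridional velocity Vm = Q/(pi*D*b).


Vm = 15.9 / (pi * 1.3 * 0.36) = 10.8144 m/s


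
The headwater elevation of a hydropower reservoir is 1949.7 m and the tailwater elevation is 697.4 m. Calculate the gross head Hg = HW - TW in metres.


Hg = 1949.7 - 697.4 = 1252.3000 m


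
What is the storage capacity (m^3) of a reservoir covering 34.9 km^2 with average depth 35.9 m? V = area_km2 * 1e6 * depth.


V = 34.9 * 1e6 * 35.9 = 1.2529e+09 m^3


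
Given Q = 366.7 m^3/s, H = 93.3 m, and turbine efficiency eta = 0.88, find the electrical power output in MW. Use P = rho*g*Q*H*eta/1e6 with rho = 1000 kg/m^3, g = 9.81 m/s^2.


P = 1000 * 9.81 * 366.7 * 93.3 * 0.88 / 1e6 = 295.3549 MW


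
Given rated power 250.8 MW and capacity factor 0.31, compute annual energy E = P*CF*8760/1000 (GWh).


E = 250.8 * 0.31 * 8760 / 1000 = 681.0725 GWh


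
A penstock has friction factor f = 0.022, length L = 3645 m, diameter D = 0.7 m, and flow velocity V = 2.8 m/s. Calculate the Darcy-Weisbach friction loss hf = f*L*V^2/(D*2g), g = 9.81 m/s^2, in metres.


hf = 0.022 * 3645 * 2.8^2 / (0.7 * 2 * 9.81) = 45.7761 m


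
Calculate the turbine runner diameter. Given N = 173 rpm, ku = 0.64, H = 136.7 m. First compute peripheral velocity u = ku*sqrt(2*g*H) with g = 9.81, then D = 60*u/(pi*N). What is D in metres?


u = 0.64 * sqrt(2*9.81*136.7) = 33.1447 m/s
D = 60 * 33.1447 / (pi * 173) = 3.6591 m


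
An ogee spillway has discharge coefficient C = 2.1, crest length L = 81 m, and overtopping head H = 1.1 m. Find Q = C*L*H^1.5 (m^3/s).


Q = 2.1 * 81 * 1.1^1.5 = 196.2426 m^3/s


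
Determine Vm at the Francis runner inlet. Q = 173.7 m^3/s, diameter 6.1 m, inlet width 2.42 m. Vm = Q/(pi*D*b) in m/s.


Vm = 173.7 / (pi * 6.1 * 2.42) = 3.7455 m/s


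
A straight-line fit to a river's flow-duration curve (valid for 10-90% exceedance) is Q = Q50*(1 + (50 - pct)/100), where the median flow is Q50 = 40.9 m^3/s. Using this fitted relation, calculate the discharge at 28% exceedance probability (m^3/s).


Q = 40.9 * (1 + (50 - 28)/100) = 49.8980 m^3/s


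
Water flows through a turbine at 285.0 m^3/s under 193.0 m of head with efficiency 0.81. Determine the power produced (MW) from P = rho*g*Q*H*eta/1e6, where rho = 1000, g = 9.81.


P = 1000 * 9.81 * 285.0 * 193.0 * 0.81 / 1e6 = 437.0752 MW


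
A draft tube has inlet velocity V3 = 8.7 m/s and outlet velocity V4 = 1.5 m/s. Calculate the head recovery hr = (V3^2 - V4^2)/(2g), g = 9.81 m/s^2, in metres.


hr = (8.7^2 - 1.5^2) / (2*9.81) = 3.7431 m


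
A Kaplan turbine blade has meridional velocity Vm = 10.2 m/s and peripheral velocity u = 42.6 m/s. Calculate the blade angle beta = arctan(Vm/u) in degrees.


beta = arctan(10.2 / 42.6) = 13.4652 degrees


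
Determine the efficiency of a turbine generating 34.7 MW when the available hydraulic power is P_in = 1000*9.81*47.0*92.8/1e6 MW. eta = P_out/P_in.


P_in = 1000 * 9.81 * 47.0 * 92.8 / 1e6 = 42.7873 MW
eta = 34.7 / 42.7873 = 0.8110


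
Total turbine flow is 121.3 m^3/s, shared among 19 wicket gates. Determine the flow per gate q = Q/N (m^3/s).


q = 121.3 / 19 = 6.3842 m^3/s


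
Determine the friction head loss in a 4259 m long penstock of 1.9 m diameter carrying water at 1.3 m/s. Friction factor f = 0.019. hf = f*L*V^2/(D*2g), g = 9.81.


hf = 0.019 * 4259 * 1.3^2 / (1.9 * 2 * 9.81) = 3.6686 m


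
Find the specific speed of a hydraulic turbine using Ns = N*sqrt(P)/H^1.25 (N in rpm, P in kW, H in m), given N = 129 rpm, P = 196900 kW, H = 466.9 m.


Ns = 129 * 196900^0.5 / 466.9^1.25 = 26.3744


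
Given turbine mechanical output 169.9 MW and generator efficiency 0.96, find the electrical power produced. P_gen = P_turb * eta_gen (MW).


P_gen = 169.9 * 0.96 = 163.1040 MW


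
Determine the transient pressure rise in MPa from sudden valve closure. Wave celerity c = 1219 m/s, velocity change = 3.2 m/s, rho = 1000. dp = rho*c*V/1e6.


dp = 1000 * 1219 * 3.2 / 1e6 = 3.9008 MPa


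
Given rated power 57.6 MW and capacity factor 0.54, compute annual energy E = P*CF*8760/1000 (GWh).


E = 57.6 * 0.54 * 8760 / 1000 = 272.4710 GWh


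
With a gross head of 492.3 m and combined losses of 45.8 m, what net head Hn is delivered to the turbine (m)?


Hn = 492.3 - 45.8 = 446.5000 m


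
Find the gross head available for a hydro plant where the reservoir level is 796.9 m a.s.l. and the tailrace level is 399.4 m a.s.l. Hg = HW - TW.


Hg = 796.9 - 399.4 = 397.5000 m


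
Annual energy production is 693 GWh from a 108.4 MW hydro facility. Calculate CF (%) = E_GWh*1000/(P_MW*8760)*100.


CF = 693 * 1000 / (108.4 * 8760) * 100 = 72.9793 %


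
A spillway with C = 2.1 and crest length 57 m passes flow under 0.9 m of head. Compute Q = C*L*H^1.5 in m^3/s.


Q = 2.1 * 57 * 0.9^1.5 = 102.2017 m^3/s


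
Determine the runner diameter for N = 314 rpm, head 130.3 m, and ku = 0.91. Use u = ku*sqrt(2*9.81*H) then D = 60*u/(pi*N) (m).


u = 0.91 * sqrt(2*9.81*130.3) = 46.0112 m/s
D = 60 * 46.0112 / (pi * 314) = 2.7986 m


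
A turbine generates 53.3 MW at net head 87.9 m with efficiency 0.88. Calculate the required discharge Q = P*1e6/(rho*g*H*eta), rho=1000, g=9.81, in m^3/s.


Q = 53.3 * 1e6 / (1000 * 9.81 * 87.9 * 0.88) = 70.2403 m^3/s


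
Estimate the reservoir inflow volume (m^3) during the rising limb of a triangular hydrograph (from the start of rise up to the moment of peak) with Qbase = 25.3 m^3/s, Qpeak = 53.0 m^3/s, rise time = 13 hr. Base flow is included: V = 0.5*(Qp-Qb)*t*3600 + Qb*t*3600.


V = 0.5*(53.0 - 25.3)*13*3600 + 25.3*13*3600 = 1.8322e+06 m^3


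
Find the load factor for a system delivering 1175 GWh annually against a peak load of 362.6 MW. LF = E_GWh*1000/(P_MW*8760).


LF = 1175 * 1000 / (362.6 * 8760) = 0.3699


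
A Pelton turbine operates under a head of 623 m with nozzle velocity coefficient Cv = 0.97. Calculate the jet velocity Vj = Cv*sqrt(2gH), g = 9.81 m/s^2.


Vj = 0.97 * sqrt(2*9.81*623) = 107.2421 m/s


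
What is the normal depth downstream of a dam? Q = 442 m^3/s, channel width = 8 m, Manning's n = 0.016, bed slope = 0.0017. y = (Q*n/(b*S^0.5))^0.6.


y = (442 * 0.016 / (8 * 0.0017^0.5))^0.6 = 6.2912 m


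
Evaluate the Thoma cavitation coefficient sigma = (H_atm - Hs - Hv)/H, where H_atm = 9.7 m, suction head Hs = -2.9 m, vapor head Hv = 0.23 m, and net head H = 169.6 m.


sigma = (9.7 - (-2.9) - 0.23) / 169.6 = 0.0729


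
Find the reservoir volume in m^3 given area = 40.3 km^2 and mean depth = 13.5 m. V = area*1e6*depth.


V = 40.3 * 1e6 * 13.5 = 5.4405e+08 m^3


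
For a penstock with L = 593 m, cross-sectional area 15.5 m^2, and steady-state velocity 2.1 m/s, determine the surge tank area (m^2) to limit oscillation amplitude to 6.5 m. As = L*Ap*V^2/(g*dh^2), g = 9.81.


As = 593 * 15.5 * 2.1^2 / (9.81 * 6.5^2) = 97.7978 m^2


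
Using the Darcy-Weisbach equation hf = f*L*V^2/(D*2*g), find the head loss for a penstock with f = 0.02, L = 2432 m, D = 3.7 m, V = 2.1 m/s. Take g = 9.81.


hf = 0.02 * 2432 * 2.1^2 / (3.7 * 2 * 9.81) = 2.9548 m


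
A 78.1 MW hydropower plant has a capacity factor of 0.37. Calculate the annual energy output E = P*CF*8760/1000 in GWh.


E = 78.1 * 0.37 * 8760 / 1000 = 253.1377 GWh


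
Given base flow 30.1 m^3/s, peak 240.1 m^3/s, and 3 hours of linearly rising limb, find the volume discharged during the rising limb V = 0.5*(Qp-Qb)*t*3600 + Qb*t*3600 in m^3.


V = 0.5*(240.1 - 30.1)*3*3600 + 30.1*3*3600 = 1.4591e+06 m^3


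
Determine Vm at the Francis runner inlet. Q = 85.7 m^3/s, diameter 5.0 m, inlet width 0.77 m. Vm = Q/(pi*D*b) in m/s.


Vm = 85.7 / (pi * 5.0 * 0.77) = 7.0855 m/s


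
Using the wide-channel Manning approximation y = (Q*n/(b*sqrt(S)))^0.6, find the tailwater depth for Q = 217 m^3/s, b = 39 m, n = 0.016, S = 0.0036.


y = (217 * 0.016 / (39 * 0.0036^0.5))^0.6 = 1.2671 m


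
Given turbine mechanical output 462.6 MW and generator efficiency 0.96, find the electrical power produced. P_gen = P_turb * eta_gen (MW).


P_gen = 462.6 * 0.96 = 444.0960 MW


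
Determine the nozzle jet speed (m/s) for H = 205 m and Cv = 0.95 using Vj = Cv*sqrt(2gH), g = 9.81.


Vj = 0.95 * sqrt(2*9.81*205) = 60.2490 m/s


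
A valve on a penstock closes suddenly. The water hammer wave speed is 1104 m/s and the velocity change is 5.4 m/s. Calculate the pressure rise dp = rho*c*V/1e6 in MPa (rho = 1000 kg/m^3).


dp = 1000 * 1104 * 5.4 / 1e6 = 5.9616 MPa


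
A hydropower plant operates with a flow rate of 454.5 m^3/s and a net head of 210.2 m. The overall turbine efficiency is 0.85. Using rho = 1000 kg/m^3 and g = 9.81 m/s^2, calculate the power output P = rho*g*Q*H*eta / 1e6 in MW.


P = 1000 * 9.81 * 454.5 * 210.2 * 0.85 / 1e6 = 796.6261 MW


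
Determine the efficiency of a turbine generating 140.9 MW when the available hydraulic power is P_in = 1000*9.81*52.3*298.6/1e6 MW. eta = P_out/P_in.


P_in = 1000 * 9.81 * 52.3 * 298.6 / 1e6 = 153.2006 MW
eta = 140.9 / 153.2006 = 0.9197


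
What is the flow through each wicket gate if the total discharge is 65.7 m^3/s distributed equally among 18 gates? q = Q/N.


q = 65.7 / 18 = 3.6500 m^3/s


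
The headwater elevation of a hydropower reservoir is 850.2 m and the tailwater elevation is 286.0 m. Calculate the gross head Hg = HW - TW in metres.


Hg = 850.2 - 286.0 = 564.2000 m


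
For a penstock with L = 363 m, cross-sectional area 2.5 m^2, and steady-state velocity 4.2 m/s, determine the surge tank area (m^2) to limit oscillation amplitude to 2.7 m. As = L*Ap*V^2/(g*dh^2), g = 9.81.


As = 363 * 2.5 * 4.2^2 / (9.81 * 2.7^2) = 223.8457 m^2


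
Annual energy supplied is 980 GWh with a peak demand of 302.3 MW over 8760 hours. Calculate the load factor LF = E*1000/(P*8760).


LF = 980 * 1000 / (302.3 * 8760) = 0.3701


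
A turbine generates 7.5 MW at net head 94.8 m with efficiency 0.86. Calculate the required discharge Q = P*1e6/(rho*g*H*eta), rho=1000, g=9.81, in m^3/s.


Q = 7.5 * 1e6 / (1000 * 9.81 * 94.8 * 0.86) = 9.3775 m^3/s


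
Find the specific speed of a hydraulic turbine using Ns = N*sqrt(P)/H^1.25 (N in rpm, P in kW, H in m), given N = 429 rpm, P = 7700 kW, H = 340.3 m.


Ns = 429 * 7700^0.5 / 340.3^1.25 = 25.7558


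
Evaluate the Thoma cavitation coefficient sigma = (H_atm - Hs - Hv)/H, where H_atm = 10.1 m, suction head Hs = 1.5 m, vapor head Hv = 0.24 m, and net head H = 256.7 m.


sigma = (10.1 - 1.5 - 0.24) / 256.7 = 0.0326


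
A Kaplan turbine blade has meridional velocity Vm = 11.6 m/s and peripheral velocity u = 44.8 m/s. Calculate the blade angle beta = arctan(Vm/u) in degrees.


beta = arctan(11.6 / 44.8) = 14.5167 degrees


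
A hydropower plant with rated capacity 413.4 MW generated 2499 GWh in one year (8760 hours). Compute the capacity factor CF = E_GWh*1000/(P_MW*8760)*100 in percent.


CF = 2499 * 1000 / (413.4 * 8760) * 100 = 69.0068 %


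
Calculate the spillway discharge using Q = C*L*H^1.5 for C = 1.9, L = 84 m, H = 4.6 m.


Q = 1.9 * 84 * 4.6^1.5 = 1574.5978 m^3/s


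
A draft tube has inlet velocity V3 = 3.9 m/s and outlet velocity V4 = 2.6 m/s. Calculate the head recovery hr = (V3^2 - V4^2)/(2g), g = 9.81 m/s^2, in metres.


hr = (3.9^2 - 2.6^2) / (2*9.81) = 0.4307 m


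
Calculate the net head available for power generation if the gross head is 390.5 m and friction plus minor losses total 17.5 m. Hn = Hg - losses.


Hn = 390.5 - 17.5 = 373.0000 m


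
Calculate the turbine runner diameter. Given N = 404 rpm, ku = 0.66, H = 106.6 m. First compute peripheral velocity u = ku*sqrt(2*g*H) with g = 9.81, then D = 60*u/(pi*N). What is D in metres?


u = 0.66 * sqrt(2*9.81*106.6) = 30.1837 m/s
D = 60 * 30.1837 / (pi * 404) = 1.4269 m


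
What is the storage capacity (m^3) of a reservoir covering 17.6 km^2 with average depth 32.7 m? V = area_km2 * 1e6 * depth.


V = 17.6 * 1e6 * 32.7 = 5.7552e+08 m^3


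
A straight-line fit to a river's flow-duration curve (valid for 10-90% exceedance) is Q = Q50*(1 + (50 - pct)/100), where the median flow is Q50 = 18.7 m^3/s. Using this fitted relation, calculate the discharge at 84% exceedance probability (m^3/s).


Q = 18.7 * (1 + (50 - 84)/100) = 12.3420 m^3/s


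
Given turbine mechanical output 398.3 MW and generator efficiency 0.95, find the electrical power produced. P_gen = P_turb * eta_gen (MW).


P_gen = 398.3 * 0.95 = 378.3850 MW


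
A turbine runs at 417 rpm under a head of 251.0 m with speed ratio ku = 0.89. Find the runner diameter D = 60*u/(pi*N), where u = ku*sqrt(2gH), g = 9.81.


u = 0.89 * sqrt(2*9.81*251.0) = 62.4563 m/s
D = 60 * 62.4563 / (pi * 417) = 2.8605 m


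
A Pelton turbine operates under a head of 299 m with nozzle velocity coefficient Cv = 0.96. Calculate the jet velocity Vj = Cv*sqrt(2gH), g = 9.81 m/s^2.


Vj = 0.96 * sqrt(2*9.81*299) = 73.5286 m/s


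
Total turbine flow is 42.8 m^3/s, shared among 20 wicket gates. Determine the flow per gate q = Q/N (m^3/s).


q = 42.8 / 20 = 2.1400 m^3/s


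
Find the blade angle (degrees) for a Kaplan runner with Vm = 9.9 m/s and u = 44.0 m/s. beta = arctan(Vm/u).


beta = arctan(9.9 / 44.0) = 12.6804 degrees


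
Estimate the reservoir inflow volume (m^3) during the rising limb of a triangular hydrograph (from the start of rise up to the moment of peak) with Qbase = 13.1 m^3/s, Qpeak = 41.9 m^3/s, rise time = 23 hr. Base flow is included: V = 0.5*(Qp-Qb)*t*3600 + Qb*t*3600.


V = 0.5*(41.9 - 13.1)*23*3600 + 13.1*23*3600 = 2.2770e+06 m^3


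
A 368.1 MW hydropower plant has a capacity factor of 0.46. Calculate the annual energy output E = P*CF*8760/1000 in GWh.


E = 368.1 * 0.46 * 8760 / 1000 = 1483.2958 GWh


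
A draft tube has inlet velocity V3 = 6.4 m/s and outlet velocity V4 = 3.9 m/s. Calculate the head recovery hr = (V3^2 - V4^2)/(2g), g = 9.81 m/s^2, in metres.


hr = (6.4^2 - 3.9^2) / (2*9.81) = 1.3124 m


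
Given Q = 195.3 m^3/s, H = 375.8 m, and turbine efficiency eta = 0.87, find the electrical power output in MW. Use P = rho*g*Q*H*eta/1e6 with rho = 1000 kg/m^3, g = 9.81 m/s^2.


P = 1000 * 9.81 * 195.3 * 375.8 * 0.87 / 1e6 = 626.3936 MW


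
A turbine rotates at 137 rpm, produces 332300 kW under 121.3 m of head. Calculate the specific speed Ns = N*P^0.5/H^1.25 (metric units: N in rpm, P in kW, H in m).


Ns = 137 * 332300^0.5 / 121.3^1.25 = 196.1823


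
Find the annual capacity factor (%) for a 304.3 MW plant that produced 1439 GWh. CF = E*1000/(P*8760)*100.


CF = 1439 * 1000 / (304.3 * 8760) * 100 = 53.9827 %


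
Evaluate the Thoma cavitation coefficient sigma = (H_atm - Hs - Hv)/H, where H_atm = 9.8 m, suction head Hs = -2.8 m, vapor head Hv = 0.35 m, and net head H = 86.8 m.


sigma = (9.8 - (-2.8) - 0.35) / 86.8 = 0.1411


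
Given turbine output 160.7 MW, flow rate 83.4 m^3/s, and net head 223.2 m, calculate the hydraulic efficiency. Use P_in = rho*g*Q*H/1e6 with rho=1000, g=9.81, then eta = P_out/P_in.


P_in = 1000 * 9.81 * 83.4 * 223.2 / 1e6 = 182.6120 MW
eta = 160.7 / 182.6120 = 0.8800


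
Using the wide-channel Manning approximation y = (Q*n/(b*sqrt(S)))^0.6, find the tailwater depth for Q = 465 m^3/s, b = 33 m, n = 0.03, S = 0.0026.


y = (465 * 0.03 / (33 * 0.0026^0.5))^0.6 = 3.5575 m


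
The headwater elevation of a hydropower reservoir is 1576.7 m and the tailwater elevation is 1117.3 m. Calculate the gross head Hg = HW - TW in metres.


Hg = 1576.7 - 1117.3 = 459.4000 m


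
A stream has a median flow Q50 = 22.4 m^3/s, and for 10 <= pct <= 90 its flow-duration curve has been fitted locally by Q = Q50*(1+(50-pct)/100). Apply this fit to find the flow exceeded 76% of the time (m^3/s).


Q = 22.4 * (1 + (50 - 76)/100) = 16.5760 m^3/s


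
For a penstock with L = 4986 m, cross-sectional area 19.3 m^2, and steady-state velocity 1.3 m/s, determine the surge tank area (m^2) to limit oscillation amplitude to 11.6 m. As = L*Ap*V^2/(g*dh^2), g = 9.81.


As = 4986 * 19.3 * 1.3^2 / (9.81 * 11.6^2) = 123.2002 m^2


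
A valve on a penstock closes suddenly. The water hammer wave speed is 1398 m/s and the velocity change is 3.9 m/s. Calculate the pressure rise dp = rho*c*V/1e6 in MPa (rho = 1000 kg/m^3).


dp = 1000 * 1398 * 3.9 / 1e6 = 5.4522 MPa


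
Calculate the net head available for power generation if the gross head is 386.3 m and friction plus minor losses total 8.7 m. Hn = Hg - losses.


Hn = 386.3 - 8.7 = 377.6000 m


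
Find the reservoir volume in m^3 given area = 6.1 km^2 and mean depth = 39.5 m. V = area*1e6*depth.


V = 6.1 * 1e6 * 39.5 = 2.4095e+08 m^3


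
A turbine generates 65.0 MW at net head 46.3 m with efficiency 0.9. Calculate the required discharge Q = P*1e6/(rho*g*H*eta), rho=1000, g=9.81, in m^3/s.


Q = 65.0 * 1e6 / (1000 * 9.81 * 46.3 * 0.9) = 159.0087 m^3/s


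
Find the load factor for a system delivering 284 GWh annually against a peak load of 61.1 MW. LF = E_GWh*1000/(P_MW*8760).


LF = 284 * 1000 / (61.1 * 8760) = 0.5306


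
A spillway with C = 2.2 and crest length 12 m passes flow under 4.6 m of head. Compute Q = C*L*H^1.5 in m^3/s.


Q = 2.2 * 12 * 4.6^1.5 = 260.4598 m^3/s


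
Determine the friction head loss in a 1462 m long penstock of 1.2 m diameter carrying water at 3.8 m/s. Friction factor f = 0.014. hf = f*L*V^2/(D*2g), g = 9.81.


hf = 0.014 * 1462 * 3.8^2 / (1.2 * 2 * 9.81) = 12.5534 m


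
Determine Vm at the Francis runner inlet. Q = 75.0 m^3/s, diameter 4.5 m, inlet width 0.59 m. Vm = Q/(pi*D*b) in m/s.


Vm = 75.0 / (pi * 4.5 * 0.59) = 8.9918 m/s


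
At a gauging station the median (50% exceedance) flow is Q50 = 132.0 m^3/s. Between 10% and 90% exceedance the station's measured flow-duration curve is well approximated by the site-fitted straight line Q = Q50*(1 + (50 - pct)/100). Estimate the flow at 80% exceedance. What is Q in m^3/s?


Q = 132.0 * (1 + (50 - 80)/100) = 92.4000 m^3/s


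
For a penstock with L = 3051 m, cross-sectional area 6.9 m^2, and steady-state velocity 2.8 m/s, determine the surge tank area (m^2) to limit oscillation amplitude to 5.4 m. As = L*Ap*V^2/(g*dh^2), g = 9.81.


As = 3051 * 6.9 * 2.8^2 / (9.81 * 5.4^2) = 576.9668 m^2


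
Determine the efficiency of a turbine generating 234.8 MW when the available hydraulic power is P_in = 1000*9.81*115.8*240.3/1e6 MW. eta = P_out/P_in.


P_in = 1000 * 9.81 * 115.8 * 240.3 / 1e6 = 272.9803 MW
eta = 234.8 / 272.9803 = 0.8601


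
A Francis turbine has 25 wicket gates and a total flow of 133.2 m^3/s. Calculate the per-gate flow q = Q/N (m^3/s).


q = 133.2 / 25 = 5.3280 m^3/s


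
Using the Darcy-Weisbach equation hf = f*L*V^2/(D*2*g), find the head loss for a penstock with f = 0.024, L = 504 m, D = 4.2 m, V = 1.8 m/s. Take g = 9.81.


hf = 0.024 * 504 * 1.8^2 / (4.2 * 2 * 9.81) = 0.4756 m


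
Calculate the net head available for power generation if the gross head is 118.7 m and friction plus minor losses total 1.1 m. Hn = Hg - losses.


Hn = 118.7 - 1.1 = 117.6000 m


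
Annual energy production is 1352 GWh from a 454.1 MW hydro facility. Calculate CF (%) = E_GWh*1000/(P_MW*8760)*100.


CF = 1352 * 1000 / (454.1 * 8760) * 100 = 33.9876 %


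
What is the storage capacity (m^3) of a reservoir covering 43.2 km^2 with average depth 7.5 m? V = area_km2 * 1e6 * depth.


V = 43.2 * 1e6 * 7.5 = 3.2400e+08 m^3


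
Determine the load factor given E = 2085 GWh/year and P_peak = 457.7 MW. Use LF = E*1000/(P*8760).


LF = 2085 * 1000 / (457.7 * 8760) = 0.5200


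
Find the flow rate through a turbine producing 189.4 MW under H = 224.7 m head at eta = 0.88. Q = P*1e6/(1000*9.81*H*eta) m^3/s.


Q = 189.4 * 1e6 / (1000 * 9.81 * 224.7 * 0.88) = 97.6394 m^3/s


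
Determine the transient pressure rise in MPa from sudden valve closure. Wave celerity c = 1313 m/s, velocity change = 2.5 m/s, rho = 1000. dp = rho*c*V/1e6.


dp = 1000 * 1313 * 2.5 / 1e6 = 3.2825 MPa


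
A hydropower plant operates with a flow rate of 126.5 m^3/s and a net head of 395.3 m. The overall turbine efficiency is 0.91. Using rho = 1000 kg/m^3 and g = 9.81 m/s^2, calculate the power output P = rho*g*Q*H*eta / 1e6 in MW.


P = 1000 * 9.81 * 126.5 * 395.3 * 0.91 / 1e6 = 446.4037 MW


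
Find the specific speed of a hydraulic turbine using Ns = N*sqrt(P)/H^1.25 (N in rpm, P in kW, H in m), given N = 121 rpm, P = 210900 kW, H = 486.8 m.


Ns = 121 * 210900^0.5 / 486.8^1.25 = 24.3016


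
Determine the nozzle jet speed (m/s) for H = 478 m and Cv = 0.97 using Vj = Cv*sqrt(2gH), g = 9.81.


Vj = 0.97 * sqrt(2*9.81*478) = 93.9367 m/s


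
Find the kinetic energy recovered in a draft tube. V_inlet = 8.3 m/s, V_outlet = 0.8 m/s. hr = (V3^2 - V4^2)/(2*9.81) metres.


hr = (8.3^2 - 0.8^2) / (2*9.81) = 3.4786 m


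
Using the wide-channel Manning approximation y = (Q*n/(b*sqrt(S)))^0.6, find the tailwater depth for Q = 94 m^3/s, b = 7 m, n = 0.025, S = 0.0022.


y = (94 * 0.025 / (7 * 0.0022^0.5))^0.6 = 3.2573 m


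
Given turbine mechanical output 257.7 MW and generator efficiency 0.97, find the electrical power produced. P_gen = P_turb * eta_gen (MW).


P_gen = 257.7 * 0.97 = 249.9690 MW


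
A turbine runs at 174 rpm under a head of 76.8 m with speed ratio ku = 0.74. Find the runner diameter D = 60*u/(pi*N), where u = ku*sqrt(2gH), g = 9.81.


u = 0.74 * sqrt(2*9.81*76.8) = 28.7251 m/s
D = 60 * 28.7251 / (pi * 174) = 3.1529 m


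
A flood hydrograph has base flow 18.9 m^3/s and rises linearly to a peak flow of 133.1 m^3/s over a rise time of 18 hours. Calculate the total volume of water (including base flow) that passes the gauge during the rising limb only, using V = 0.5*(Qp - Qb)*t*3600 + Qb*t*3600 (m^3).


V = 0.5*(133.1 - 18.9)*18*3600 + 18.9*18*3600 = 4.9248e+06 m^3


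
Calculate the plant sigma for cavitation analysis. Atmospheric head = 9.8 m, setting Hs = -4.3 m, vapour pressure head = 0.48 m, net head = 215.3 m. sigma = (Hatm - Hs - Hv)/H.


sigma = (9.8 - (-4.3) - 0.48) / 215.3 = 0.0633


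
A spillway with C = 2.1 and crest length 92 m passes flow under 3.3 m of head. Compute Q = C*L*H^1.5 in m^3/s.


Q = 2.1 * 92 * 3.3^1.5 = 1158.1853 m^3/s


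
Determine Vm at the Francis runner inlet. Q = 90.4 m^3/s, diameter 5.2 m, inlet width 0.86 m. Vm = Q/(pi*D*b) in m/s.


Vm = 90.4 / (pi * 5.2 * 0.86) = 6.4345 m/s


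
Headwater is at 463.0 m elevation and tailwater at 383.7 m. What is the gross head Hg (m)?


Hg = 463.0 - 383.7 = 79.3000 m


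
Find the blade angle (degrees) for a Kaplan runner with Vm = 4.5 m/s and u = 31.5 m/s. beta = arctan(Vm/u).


beta = arctan(4.5 / 31.5) = 8.1301 degrees


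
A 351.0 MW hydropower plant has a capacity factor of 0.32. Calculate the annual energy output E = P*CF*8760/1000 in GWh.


E = 351.0 * 0.32 * 8760 / 1000 = 983.9232 GWh


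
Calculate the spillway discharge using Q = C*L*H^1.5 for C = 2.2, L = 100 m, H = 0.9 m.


Q = 2.2 * 100 * 0.9^1.5 = 187.8393 m^3/s


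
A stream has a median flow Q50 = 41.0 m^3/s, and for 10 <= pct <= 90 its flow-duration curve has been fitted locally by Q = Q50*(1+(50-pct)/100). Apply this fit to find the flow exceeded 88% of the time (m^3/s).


Q = 41.0 * (1 + (50 - 88)/100) = 25.4200 m^3/s


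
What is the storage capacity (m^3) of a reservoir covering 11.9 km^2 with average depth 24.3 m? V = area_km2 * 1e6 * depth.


V = 11.9 * 1e6 * 24.3 = 2.8917e+08 m^3


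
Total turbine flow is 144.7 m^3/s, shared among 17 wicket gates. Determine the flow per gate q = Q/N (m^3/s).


q = 144.7 / 17 = 8.5118 m^3/s


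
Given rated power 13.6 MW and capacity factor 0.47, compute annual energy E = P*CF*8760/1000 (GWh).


E = 13.6 * 0.47 * 8760 / 1000 = 55.9939 GWh


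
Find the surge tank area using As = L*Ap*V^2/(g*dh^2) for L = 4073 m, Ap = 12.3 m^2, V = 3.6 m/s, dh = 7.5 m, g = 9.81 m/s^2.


As = 4073 * 12.3 * 3.6^2 / (9.81 * 7.5^2) = 1176.6112 m^2


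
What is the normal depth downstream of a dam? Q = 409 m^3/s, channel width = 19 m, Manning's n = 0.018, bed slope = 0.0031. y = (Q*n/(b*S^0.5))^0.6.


y = (409 * 0.018 / (19 * 0.0031^0.5))^0.6 = 3.2029 m


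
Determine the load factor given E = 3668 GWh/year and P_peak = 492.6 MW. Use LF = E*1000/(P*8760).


LF = 3668 * 1000 / (492.6 * 8760) = 0.8500


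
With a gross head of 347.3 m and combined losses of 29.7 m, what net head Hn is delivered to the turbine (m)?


Hn = 347.3 - 29.7 = 317.6000 m


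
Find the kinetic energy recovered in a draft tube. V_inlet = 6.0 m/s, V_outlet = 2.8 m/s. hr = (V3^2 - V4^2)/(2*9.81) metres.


hr = (6.0^2 - 2.8^2) / (2*9.81) = 1.4353 m


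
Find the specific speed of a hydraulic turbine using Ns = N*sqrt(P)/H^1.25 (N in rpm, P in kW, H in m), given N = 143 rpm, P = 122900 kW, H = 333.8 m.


Ns = 143 * 122900^0.5 / 333.8^1.25 = 35.1361


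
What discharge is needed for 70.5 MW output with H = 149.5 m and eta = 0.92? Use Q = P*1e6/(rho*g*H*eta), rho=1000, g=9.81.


Q = 70.5 * 1e6 / (1000 * 9.81 * 149.5 * 0.92) = 52.2506 m^3/s


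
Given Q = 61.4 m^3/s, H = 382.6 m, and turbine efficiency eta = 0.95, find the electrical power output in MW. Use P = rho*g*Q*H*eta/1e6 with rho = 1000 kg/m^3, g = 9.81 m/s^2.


P = 1000 * 9.81 * 61.4 * 382.6 * 0.95 / 1e6 = 218.9303 MW


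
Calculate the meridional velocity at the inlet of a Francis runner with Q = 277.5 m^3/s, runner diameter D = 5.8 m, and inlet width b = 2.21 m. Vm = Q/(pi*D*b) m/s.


Vm = 277.5 / (pi * 5.8 * 2.21) = 6.8912 m/s


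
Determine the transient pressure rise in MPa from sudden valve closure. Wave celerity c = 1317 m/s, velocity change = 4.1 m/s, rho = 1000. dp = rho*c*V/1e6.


dp = 1000 * 1317 * 4.1 / 1e6 = 5.3997 MPa


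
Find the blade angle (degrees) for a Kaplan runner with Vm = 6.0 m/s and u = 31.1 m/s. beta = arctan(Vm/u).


beta = arctan(6.0 / 31.1) = 10.9197 degrees


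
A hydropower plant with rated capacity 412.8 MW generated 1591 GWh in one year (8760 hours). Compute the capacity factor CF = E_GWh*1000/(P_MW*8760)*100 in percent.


CF = 1591 * 1000 / (412.8 * 8760) * 100 = 43.9973 %


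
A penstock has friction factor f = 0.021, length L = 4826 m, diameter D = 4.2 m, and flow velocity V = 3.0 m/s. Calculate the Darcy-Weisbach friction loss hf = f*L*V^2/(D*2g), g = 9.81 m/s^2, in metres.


hf = 0.021 * 4826 * 3.0^2 / (4.2 * 2 * 9.81) = 11.0688 m
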